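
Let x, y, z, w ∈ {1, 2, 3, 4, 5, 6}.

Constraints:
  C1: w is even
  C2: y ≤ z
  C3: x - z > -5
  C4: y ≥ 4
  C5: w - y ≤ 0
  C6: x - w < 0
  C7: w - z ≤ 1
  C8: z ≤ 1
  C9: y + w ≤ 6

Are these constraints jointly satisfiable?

Unsatisfiable

From constraint 4: y ≥ 4. From constraints 2 and 8: y ≤ z and z ≤ 1, so y ≤ 1. But 1 < 4, so no value of y works.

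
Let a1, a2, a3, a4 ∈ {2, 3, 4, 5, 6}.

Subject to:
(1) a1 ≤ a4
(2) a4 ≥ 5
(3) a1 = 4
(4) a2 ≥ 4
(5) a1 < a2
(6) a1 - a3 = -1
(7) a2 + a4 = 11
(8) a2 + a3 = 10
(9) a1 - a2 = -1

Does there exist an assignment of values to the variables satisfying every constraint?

One satisfying assignment is a1 = 4, a2 = 5, a3 = 5, a4 = 6.
For the less obvious constraints — constraint 6: a1 - a3 = -1; constraint 7: a2 + a4 = 11 — and the others hold by inspection.

Satisfiable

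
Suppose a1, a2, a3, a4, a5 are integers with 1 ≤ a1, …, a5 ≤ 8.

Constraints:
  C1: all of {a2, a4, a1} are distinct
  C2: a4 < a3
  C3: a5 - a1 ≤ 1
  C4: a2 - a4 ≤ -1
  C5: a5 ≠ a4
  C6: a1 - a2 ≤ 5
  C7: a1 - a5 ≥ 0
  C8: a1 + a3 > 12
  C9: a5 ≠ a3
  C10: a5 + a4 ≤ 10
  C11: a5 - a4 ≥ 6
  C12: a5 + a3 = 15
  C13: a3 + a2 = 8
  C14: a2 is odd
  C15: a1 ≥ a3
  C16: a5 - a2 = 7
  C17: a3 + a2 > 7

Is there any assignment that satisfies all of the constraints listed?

Unsatisfiable

Constraints 4, 6, 7, and 11 give a4 − a2 ≥ 1, a2 − a1 ≥ -5, a1 − a5 ≥ 0, a5 − a4 ≥ 6.
Adding all 4 inequalities: the left sides telescope to 0, and the right sides sum to 1 + (-5) + 0 + 6 = 2. So 0 ≥ 2, which is false.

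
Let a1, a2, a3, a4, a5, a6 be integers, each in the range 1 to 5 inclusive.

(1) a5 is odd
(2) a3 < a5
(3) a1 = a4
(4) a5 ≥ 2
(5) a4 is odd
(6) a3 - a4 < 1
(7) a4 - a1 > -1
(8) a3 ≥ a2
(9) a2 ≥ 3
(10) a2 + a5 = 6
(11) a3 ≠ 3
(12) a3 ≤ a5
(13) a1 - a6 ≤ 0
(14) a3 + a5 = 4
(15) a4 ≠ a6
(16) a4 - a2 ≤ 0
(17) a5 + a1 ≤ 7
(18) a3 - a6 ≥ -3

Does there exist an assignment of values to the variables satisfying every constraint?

Unsatisfiable

From constraints 8 and 9: a3 ≥ a2 ≥ 3. From constraint 4: a5 ≥ 2. Hence a3 + a5 ≥ 5. But constraint 14 requires a3 + a5 = 4, and 4 < 5. Contradiction.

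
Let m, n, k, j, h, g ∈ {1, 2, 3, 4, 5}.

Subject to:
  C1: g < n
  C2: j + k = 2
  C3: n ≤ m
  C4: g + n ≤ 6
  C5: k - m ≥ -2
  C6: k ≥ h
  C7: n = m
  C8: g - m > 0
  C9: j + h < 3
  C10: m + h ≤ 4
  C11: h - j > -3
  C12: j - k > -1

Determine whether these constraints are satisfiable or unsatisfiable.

Unsatisfiable

Constraints 1, 3, and 8 give n ≤ m, m < g, g < n. Chaining: n ≤ m < g < n, which forces n < n — impossible.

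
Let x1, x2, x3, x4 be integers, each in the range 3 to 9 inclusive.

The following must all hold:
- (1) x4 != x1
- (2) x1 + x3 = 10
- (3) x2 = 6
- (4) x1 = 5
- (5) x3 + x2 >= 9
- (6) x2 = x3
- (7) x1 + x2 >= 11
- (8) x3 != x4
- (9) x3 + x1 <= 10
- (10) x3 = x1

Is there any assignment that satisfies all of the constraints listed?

Constraint 3 fixes x2 = 6 and constraint 4 fixes x1 = 5. Constraints 6 and 10 give x2 = x3 = x1, so x2 = x1. But 6 ≠ 5 — contradiction.

Unsatisfiable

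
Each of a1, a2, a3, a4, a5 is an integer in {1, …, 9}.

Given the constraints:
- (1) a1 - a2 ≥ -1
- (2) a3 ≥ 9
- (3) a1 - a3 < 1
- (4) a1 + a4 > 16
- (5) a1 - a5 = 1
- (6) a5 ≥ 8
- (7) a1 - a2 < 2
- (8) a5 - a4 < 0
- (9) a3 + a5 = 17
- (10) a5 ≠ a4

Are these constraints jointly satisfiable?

One satisfying assignment is a1 = 9, a2 = 9, a3 = 9, a4 = 9, a5 = 8.
For the less obvious constraints — constraint 1: a1 - a2 = 0; constraint 3: a1 - a3 = 0; constraint 4: a1 + a4 = 18 — and the others hold by inspection.

Satisfiable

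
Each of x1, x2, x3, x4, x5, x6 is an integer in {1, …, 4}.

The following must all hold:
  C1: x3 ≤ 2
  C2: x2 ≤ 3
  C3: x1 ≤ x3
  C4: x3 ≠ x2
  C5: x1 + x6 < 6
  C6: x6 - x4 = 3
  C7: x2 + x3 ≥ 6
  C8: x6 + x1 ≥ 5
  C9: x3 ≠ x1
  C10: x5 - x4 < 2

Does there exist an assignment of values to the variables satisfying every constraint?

From constraint 2: x2 ≤ 3. From constraint 1: x3 ≤ 2. Hence x2 + x3 ≤ 5. But constraint 7 requires x2 + x3 ≥ 6, and 6 > 5. Contradiction.

Unsatisfiable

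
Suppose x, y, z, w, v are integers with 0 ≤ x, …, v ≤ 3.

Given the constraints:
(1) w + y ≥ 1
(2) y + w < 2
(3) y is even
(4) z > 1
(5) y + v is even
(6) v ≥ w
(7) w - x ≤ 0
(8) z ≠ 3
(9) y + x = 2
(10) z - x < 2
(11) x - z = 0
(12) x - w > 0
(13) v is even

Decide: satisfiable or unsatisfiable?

Setting (x, y, z, w, v) = (2, 0, 2, 1, 2) satisfies everything: constraint 1: w + y = 1; constraint 2: y + w = 1, and the others follow.

Satisfiable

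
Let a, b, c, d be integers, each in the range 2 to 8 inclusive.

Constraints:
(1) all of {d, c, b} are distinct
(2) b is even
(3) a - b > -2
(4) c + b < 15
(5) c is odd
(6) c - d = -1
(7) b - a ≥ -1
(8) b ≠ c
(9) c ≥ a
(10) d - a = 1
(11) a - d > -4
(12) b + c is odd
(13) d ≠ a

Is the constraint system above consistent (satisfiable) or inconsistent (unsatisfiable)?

Setting (a, b, c, d) = (7, 6, 7, 8) satisfies everything: constraint 3: a - b = 1; constraint 4: c + b = 13, and the others follow.

Satisfiable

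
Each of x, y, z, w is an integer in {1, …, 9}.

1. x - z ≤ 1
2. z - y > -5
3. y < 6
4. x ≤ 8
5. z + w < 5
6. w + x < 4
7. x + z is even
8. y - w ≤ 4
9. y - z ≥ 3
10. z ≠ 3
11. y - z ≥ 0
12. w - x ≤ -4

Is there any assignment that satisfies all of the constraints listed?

Constraints 1, 8, 9, and 12 give x − w ≥ 4, w − y ≥ -4, y − z ≥ 3, z − x ≥ -1.
Adding all 4 inequalities: the left sides telescope to 0, and the right sides sum to 4 + (-4) + 3 + (-1) = 2. So 0 ≥ 2, which is false.

Unsatisfiable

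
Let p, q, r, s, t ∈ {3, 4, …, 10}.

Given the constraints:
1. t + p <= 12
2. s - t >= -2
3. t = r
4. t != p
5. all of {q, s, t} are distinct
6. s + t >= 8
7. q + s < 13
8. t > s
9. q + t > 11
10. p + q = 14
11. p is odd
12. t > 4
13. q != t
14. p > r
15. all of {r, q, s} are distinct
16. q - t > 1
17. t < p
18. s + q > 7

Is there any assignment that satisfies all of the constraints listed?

Take p = 7, q = 7, r = 5, s = 3, t = 5. Then constraint 1: t + p = 12; constraint 2: s - t = -2, and every other listed constraint is also met.

Satisfiable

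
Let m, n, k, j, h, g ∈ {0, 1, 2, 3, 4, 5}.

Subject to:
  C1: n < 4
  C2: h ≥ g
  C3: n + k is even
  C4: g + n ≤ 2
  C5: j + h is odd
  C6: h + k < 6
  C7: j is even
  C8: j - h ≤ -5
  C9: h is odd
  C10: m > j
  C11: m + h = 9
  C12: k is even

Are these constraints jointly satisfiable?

Take m = 4, n = 0, k = 0, j = 0, h = 5, g = 0. Then constraint 4: g + n = 0; constraint 6: h + k = 5; constraint 8: j - h = -5, and every other listed constraint is also met.

Satisfiable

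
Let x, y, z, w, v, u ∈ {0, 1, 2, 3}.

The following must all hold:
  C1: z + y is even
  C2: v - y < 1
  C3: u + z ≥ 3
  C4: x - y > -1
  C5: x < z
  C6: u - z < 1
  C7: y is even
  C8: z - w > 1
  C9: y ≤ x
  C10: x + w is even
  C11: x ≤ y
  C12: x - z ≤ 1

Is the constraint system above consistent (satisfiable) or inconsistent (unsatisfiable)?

Satisfiable

The assignment x = 0, y = 0, z = 2, w = 0, v = 0, u = 1 works:
  constraint 2 holds since v - y = 0.
  constraint 3 holds since u + z = 3.
The rest check out directly.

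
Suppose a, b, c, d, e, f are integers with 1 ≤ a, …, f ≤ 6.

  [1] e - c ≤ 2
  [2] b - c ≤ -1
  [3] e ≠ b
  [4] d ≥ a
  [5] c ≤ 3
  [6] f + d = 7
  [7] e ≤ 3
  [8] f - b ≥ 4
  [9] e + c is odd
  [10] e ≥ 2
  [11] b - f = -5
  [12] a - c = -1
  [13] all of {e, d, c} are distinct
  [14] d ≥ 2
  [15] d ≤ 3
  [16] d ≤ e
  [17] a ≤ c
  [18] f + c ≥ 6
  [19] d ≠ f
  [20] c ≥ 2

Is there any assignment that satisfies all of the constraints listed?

Constraints 5, 7, 10, 14, 15, and 20 confine each of e, d, c to the 2 values {2, 3}.
Constraint 13 requires all 3 of them to be distinct, but only 2 values are available — impossible by the pigeonhole principle.

Unsatisfiable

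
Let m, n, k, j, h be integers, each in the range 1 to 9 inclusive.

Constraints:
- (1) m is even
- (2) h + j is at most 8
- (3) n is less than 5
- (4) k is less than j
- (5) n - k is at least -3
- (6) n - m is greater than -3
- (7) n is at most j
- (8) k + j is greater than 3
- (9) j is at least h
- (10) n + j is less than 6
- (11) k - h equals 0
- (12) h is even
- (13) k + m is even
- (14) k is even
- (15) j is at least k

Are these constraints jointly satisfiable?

Satisfiable

Try m = 2, n = 1, k = 2, j = 4, h = 2.
Check constraint 2: h + j = 6; constraint 5: n - k = -1; constraint 6: n - m = -1. The remaining constraints are straightforward to verify.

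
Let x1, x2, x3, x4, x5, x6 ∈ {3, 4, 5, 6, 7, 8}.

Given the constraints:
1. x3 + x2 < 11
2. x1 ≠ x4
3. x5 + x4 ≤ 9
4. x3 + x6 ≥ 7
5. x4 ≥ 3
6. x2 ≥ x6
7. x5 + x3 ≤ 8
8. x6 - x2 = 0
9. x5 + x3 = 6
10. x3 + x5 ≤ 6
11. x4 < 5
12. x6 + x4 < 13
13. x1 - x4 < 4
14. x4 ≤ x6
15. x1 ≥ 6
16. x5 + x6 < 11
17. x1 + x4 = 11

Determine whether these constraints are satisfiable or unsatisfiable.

Take x1 = 7, x2 = 7, x3 = 3, x4 = 4, x5 = 3, x6 = 7. Then constraint 1: x3 + x2 = 10; constraint 3: x5 + x4 = 7, and every other listed constraint is also met.

Satisfiable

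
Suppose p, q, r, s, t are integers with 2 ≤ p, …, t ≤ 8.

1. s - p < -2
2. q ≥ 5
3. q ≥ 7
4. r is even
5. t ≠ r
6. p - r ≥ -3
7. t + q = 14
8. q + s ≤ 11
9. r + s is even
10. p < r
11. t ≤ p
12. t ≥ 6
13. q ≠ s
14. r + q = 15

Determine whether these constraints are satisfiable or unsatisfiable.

Satisfiable

Take p = 7, q = 7, r = 8, s = 4, t = 7. Then constraint 1: s - p = -3; constraint 6: p - r = -1; constraint 7: t + q = 14, and every other listed constraint is also met.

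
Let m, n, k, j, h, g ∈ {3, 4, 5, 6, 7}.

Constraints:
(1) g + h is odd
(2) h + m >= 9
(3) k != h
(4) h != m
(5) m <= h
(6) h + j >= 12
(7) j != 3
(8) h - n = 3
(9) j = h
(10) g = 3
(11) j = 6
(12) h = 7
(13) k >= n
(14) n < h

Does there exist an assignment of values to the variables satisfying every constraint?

Unsatisfiable

Constraint 11 fixes j = 6 and constraint 12 fixes h = 7, but constraint 9 requires j = h. Since 6 ≠ 7, contradiction.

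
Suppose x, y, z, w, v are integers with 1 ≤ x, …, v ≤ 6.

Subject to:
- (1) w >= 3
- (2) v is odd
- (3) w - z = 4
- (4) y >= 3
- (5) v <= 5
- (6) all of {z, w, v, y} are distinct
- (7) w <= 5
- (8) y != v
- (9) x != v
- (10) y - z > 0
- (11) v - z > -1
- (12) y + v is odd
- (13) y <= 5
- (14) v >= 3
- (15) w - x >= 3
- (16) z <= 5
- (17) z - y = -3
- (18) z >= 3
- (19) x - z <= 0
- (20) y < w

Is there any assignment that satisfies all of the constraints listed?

Constraints 1, 4, 5, 7, 13, 14, 16, and 18 confine each of z, w, v, y to the 3 values {3, …, 5}.
Constraint 6 requires all 4 of them to be distinct, but only 3 values are available — impossible by the pigeonhole principle.

Unsatisfiable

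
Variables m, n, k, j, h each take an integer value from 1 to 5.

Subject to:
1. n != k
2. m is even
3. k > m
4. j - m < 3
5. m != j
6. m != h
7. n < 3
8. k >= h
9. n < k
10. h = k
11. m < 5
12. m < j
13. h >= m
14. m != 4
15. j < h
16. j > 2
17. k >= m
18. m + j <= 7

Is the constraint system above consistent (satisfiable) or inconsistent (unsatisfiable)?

The assignment m = 2, n = 1, k = 5, j = 3, h = 5 works:
  constraint 2 holds since m = 2 is even.
  constraint 4 holds since j - m = 1.
  constraint 18 holds since m + j = 5.
The rest check out directly.

Satisfiable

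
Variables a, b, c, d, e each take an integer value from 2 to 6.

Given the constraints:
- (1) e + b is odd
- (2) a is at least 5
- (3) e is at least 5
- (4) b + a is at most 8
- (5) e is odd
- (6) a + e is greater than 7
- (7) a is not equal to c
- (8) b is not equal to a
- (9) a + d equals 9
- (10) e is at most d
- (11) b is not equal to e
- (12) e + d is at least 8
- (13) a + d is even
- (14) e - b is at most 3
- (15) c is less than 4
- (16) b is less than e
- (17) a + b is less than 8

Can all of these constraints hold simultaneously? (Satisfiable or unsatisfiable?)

From constraint 2: a ≥ 5. From constraints 3 and 10: d ≥ e ≥ 5. Hence a + d ≥ 10. But constraint 9 requires a + d = 9, and 9 < 10. Contradiction.

Unsatisfiable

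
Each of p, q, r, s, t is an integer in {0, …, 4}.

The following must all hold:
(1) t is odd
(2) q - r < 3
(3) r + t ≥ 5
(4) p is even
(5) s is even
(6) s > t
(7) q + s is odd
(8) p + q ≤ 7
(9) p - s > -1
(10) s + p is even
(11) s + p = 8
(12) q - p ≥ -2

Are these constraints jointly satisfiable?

Satisfiable

One satisfying assignment is p = 4, q = 3, r = 3, s = 4, t = 3.
For the less obvious constraints — constraint 2: q - r = 0; constraint 3: r + t = 6 — and the others hold by inspection.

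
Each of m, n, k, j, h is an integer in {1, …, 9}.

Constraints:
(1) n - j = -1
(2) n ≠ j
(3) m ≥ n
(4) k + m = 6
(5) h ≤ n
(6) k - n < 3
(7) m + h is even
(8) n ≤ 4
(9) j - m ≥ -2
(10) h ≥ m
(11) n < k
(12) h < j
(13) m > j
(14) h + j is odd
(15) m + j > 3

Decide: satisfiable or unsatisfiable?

Constraints 10, 12, and 13 give h < j, j < m, m ≤ h. Chaining: h < j < m ≤ h, which forces h < h — impossible.

Unsatisfiable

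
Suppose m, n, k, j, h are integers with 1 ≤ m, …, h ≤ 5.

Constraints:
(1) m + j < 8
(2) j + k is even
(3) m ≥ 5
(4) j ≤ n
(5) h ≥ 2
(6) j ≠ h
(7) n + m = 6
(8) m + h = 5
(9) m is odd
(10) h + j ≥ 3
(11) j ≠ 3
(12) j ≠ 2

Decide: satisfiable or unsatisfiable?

Unsatisfiable

From constraint 3: m ≥ 5. From constraint 5: h ≥ 2. Hence m + h ≥ 7. But constraint 8 requires m + h = 5, and 5 < 7. Contradiction.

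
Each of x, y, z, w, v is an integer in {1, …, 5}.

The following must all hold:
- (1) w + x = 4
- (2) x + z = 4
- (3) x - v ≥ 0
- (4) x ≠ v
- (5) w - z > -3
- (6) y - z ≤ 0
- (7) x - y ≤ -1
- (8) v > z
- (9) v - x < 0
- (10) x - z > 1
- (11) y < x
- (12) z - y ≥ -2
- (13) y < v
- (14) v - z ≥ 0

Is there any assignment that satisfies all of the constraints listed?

Constraints 6, 7, 9, and 14 give z ≤ v, v < x, x < y, y ≤ z. Chaining: z ≤ v < x < y ≤ z, which forces z < z — impossible.

Unsatisfiable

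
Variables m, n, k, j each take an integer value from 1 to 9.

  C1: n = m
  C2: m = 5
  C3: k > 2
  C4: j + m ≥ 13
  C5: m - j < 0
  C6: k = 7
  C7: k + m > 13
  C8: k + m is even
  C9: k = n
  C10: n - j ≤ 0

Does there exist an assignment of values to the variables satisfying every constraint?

Unsatisfiable

Constraint 6 fixes k = 7 and constraint 2 fixes m = 5. Constraints 1 and 9 give k = n = m, so k = m. But 7 ≠ 5 — contradiction.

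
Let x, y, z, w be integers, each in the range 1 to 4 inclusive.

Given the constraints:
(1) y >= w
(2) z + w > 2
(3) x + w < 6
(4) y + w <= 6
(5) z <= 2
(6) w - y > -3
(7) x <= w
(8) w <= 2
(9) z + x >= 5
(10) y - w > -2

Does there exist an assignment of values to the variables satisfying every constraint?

Unsatisfiable

From constraint 5: z ≤ 2. From constraints 7 and 8: x ≤ w ≤ 2. Hence z + x ≤ 4. But constraint 9 requires z + x ≥ 5, and 5 > 4. Contradiction.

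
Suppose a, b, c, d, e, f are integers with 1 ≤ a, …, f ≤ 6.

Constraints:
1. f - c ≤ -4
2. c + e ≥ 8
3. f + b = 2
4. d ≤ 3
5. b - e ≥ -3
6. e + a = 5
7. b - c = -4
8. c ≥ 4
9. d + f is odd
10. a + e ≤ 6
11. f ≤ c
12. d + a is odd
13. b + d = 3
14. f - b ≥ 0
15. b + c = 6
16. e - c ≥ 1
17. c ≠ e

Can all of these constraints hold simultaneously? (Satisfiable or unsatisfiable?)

Constraints 1, 5, 14, and 16 give f − b ≥ 0, b − e ≥ -3, e − c ≥ 1, c − f ≥ 4.
Adding all 4 inequalities: the left sides telescope to 0, and the right sides sum to 0 + (-3) + 1 + 4 = 2. So 0 ≥ 2, which is false.

Unsatisfiable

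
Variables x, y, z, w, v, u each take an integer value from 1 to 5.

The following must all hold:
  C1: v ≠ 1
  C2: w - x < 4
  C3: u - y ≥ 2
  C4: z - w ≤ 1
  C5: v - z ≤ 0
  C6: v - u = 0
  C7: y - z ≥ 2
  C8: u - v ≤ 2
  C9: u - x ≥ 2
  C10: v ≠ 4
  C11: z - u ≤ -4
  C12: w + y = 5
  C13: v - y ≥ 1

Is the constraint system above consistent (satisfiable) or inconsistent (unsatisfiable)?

Constraints 3, 5, 7, and 8 give y − z ≥ 2, z − v ≥ 0, v − u ≥ -2, u − y ≥ 2.
Adding all 4 inequalities: the left sides telescope to 0, and the right sides sum to 2 + 0 + (-2) + 2 = 2. So 0 ≥ 2, which is false.

Unsatisfiable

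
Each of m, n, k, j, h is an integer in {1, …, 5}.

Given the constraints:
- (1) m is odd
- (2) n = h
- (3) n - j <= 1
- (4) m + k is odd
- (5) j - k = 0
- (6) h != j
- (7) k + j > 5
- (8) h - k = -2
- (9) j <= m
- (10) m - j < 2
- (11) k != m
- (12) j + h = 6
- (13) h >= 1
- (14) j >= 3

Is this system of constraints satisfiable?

The assignment m = 5, n = 2, k = 4, j = 4, h = 2 works:
  constraint 3 holds since n - j = -2.
  constraint 5 holds since j - k = 0.
  constraint 7 holds since k + j = 8.
The rest check out directly.

Satisfiable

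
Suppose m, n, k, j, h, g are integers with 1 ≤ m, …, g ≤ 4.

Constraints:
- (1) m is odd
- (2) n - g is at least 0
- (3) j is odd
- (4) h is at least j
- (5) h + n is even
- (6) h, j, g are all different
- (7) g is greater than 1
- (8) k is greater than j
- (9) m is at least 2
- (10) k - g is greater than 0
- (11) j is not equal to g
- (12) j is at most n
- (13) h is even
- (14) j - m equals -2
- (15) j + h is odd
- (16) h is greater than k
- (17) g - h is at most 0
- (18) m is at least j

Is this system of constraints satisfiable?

Take m = 3, n = 4, k = 3, j = 1, h = 4, g = 2. Then constraint 2: n - g = 2; constraint 10: k - g = 1, and every other listed constraint is also met.

Satisfiable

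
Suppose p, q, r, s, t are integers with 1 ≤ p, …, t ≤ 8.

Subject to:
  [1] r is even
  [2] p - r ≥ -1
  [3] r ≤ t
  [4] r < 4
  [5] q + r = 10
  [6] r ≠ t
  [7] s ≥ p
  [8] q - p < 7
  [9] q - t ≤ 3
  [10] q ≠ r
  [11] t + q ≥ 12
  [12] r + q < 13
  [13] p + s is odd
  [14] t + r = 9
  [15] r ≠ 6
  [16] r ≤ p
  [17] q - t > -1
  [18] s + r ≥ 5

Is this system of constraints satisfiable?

Take p = 3, q = 8, r = 2, s = 6, t = 7. Then constraint 2: p - r = 1; constraint 5: q + r = 10; constraint 8: q - p = 5, and every other listed constraint is also met.

Satisfiable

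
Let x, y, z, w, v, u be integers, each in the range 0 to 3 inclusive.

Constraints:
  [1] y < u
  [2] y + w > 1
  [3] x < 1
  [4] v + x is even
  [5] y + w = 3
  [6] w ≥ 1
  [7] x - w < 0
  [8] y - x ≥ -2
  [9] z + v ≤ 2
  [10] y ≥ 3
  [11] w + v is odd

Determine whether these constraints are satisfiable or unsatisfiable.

Unsatisfiable

From constraint 10: y ≥ 3. From constraint 6: w ≥ 1. Hence y + w ≥ 4. But constraint 5 requires y + w = 3, and 3 < 4. Contradiction.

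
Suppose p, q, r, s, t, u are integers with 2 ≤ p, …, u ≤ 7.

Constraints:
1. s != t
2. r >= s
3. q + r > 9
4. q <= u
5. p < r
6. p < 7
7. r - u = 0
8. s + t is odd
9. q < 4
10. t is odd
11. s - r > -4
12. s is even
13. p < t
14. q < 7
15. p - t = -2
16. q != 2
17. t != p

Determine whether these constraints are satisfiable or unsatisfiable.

The assignment p = 3, q = 3, r = 7, s = 4, t = 5, u = 7 works:
  constraint 3 holds since q + r = 10.
  constraint 7 holds since r - u = 0.
  constraint 11 holds since s - r = -3.
The rest check out directly.

Satisfiable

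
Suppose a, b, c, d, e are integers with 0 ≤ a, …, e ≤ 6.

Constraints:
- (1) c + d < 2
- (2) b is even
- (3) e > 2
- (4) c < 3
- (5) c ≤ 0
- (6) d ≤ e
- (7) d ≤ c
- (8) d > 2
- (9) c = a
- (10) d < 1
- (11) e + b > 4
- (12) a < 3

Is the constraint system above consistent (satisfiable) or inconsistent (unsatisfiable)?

From constraint 8: d ≥ 3. From constraints 5 and 7: d ≤ c and c ≤ 0, so d ≤ 0. But 0 < 3, so no value of d works.

Unsatisfiable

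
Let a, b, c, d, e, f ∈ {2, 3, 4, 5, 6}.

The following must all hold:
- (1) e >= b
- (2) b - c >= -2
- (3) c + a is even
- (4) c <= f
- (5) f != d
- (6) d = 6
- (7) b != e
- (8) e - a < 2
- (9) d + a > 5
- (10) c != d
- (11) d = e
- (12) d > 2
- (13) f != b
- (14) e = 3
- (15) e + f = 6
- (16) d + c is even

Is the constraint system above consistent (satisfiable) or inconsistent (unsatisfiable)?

Constraint 6 fixes d = 6 and constraint 14 fixes e = 3, but constraint 11 requires d = e. Since 6 ≠ 3, contradiction.

Unsatisfiable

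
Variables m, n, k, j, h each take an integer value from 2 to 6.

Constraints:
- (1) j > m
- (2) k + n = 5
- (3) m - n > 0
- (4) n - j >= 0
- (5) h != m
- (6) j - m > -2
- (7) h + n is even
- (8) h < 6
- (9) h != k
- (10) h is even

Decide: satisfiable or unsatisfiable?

Unsatisfiable

Constraints 1, 3, and 4 give n < m, m < j, j ≤ n. Chaining: n < m < j ≤ n, which forces n < n — impossible.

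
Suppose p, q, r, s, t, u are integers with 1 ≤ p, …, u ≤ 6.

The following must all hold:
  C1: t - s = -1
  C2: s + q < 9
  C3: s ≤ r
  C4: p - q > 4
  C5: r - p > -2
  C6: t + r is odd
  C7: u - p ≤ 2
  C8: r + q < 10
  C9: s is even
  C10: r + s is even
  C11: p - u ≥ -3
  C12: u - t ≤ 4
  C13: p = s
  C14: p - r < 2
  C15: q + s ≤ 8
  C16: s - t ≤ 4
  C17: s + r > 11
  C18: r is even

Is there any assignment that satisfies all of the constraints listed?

Satisfiable

One satisfying assignment is p = 6, q = 1, r = 6, s = 6, t = 5, u = 6.
For the less obvious constraints — constraint 1: t - s = -1; constraint 2: s + q = 7; constraint 4: p - q = 5 — and the others hold by inspection.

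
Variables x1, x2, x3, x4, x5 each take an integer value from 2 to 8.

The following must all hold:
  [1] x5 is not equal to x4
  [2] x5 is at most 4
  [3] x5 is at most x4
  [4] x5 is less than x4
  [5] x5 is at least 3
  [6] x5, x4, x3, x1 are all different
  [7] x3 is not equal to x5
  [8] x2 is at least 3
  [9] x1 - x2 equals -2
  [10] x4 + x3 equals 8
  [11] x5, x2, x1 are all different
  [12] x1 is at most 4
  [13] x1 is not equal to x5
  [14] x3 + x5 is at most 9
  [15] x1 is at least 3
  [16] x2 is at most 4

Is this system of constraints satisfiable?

Constraints 2, 5, 8, 12, 15, and 16 confine each of x5, x2, x1 to the 2 values {3, 4}.
Constraint 11 requires all 3 of them to be distinct, but only 2 values are available — impossible by the pigeonhole principle.

Unsatisfiable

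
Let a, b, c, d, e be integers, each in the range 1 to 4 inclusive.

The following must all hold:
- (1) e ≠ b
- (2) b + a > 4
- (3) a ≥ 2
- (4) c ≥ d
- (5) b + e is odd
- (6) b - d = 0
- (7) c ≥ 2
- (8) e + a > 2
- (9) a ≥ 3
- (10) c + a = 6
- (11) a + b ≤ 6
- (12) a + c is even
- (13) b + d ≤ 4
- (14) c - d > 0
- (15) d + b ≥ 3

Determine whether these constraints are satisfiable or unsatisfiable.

Try a = 3, b = 2, c = 3, d = 2, e = 1.
Check constraint 2: b + a = 5; constraint 6: b - d = 0; constraint 8: e + a = 4. The remaining constraints are straightforward to verify.

Satisfiable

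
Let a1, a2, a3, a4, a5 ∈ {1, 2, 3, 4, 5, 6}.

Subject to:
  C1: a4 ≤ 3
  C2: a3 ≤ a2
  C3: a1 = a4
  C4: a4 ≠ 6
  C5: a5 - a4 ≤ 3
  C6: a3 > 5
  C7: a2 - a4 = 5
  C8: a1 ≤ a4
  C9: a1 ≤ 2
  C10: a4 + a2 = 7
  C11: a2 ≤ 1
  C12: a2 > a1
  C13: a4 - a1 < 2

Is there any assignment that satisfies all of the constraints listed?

Unsatisfiable

From constraint 6: a3 ≥ 6. From constraints 2 and 11: a3 ≤ a2 and a2 ≤ 1, so a3 ≤ 1. But 1 < 6, so no value of a3 works.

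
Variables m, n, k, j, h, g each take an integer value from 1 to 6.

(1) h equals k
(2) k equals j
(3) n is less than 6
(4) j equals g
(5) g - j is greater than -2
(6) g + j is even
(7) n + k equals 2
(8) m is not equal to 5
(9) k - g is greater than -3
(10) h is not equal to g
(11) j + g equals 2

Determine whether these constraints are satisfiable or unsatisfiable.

Unsatisfiable

From constraints 1, 2, and 4, h = k = j = g, so h = g. But constraint 10 says h ≠ g. Contradiction.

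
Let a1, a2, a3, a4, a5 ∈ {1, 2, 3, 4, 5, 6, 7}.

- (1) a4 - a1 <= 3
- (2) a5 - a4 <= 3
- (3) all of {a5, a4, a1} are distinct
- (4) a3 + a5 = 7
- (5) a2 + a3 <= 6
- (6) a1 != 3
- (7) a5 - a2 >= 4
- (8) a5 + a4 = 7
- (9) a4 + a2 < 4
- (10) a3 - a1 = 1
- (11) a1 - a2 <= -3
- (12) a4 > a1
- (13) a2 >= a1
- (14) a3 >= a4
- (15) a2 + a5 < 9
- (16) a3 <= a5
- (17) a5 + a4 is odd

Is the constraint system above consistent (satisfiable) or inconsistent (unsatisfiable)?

Unsatisfiable

Constraints 1, 2, 7, and 11 give a4 − a5 ≥ -3, a5 − a2 ≥ 4, a2 − a1 ≥ 3, a1 − a4 ≥ -3.
Adding all 4 inequalities: the left sides telescope to 0, and the right sides sum to (-3) + 4 + 3 + (-3) = 1. So 0 ≥ 1, which is false.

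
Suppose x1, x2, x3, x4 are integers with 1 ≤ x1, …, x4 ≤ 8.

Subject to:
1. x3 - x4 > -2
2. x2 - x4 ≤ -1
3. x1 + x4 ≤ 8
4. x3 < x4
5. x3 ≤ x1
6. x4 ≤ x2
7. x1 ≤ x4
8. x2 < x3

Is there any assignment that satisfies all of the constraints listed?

Constraints 5, 6, 7, and 8 give x2 < x3, x3 ≤ x1, x1 ≤ x4, x4 ≤ x2. Chaining: x2 < x3 ≤ x1 ≤ x4 ≤ x2, which forces x2 < x2 — impossible.

Unsatisfiable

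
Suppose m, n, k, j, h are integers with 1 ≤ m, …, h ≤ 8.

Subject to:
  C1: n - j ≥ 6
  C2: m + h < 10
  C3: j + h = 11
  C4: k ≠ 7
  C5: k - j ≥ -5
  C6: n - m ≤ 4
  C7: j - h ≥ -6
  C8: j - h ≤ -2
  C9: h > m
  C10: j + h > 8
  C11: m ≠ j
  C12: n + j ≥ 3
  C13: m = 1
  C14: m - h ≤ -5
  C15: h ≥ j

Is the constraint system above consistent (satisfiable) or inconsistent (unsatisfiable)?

Constraints 1, 6, 7, and 14 give n − j ≥ 6, j − h ≥ -6, h − m ≥ 5, m − n ≥ -4.
Adding all 4 inequalities: the left sides telescope to 0, and the right sides sum to 6 + (-6) + 5 + (-4) = 1. So 0 ≥ 1, which is false.

Unsatisfiable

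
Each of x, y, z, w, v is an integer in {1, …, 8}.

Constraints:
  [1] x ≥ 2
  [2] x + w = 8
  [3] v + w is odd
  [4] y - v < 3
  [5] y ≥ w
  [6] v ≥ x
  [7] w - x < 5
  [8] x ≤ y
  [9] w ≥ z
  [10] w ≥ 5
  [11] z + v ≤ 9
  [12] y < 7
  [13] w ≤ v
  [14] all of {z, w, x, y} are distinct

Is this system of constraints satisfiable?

Setting (x, y, z, w, v) = (3, 6, 2, 5, 6) satisfies everything: constraint 2: x + w = 8; constraint 4: y - v = 0, and the others follow.

Satisfiable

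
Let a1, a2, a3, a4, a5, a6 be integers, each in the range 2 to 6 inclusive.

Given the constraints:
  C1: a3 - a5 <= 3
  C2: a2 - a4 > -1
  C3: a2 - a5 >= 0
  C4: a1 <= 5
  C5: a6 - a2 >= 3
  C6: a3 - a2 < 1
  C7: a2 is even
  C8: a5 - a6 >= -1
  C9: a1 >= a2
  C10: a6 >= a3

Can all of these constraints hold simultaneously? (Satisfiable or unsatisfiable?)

Unsatisfiable

Constraints 3, 5, and 8 give a2 − a5 ≥ 0, a5 − a6 ≥ -1, a6 − a2 ≥ 3.
Adding all 3 inequalities: the left sides telescope to 0, and the right sides sum to 0 + (-1) + 3 = 2. So 0 ≥ 2, which is false.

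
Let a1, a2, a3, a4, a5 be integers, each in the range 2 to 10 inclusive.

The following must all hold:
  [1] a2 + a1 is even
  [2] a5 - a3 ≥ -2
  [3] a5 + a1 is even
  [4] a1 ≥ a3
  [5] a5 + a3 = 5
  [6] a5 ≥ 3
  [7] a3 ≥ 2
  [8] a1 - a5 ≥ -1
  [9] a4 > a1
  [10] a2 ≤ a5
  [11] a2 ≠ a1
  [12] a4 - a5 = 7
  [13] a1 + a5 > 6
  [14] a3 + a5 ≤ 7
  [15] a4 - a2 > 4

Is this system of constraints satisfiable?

Try a1 = 5, a2 = 3, a3 = 2, a4 = 10, a5 = 3.
Check constraint 2: a5 - a3 = 1; constraint 5: a5 + a3 = 5. The remaining constraints are straightforward to verify.

Satisfiable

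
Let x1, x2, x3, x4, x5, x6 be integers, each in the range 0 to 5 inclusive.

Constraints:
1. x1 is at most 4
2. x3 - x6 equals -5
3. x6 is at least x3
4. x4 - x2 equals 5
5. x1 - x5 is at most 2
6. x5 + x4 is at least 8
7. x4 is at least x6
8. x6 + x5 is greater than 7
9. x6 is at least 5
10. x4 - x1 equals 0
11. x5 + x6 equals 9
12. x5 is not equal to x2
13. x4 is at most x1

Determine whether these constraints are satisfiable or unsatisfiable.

From constraints 7 and 9: x4 ≥ x6 and x6 ≥ 5, so x4 ≥ 5. From constraints 1 and 13: x4 ≤ x1 and x1 ≤ 4, so x4 ≤ 4. But 4 < 5, so no value of x4 works.

Unsatisfiable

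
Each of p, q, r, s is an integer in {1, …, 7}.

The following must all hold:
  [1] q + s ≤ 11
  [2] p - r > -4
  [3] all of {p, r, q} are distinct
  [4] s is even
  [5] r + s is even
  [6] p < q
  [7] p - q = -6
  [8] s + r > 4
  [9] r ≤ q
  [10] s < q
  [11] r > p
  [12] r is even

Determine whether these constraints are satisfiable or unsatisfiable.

Satisfiable

One satisfying assignment is p = 1, q = 7, r = 4, s = 2.
For the less obvious constraints — constraint 1: q + s = 9; constraint 2: p - r = -3 — and the others hold by inspection.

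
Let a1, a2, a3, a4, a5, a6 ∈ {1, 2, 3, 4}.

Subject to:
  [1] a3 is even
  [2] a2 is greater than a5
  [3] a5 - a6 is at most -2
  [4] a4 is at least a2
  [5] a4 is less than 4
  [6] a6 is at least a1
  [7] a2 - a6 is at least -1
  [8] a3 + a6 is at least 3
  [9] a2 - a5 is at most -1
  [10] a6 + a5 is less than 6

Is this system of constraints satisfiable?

Unsatisfiable

Constraints 3, 7, and 9 give a2 − a6 ≥ -1, a6 − a5 ≥ 2, a5 − a2 ≥ 1.
Adding all 3 inequalities: the left sides telescope to 0, and the right sides sum to (-1) + 2 + 1 = 2. So 0 ≥ 2, which is false.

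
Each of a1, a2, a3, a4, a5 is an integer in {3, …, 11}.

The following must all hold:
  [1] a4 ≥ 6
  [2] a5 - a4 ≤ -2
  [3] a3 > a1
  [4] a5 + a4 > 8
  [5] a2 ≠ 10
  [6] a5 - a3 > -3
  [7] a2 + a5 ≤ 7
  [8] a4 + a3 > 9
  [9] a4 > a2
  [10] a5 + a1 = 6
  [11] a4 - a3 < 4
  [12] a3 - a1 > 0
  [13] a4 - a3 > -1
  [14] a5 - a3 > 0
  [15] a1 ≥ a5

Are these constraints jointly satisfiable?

Constraints 12, 14, and 15 give a3 < a5, a5 ≤ a1, a1 < a3. Chaining: a3 < a5 ≤ a1 < a3, which forces a3 < a3 — impossible.

Unsatisfiable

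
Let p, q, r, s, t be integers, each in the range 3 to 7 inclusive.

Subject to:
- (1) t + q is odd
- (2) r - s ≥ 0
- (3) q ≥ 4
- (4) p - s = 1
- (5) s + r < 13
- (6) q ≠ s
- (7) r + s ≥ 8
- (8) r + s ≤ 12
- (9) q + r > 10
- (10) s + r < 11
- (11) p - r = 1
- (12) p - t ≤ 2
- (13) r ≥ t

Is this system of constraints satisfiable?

Satisfiable

One satisfying assignment is p = 6, q = 6, r = 5, s = 5, t = 5.
For the less obvious constraints — constraint 2: r - s = 0; constraint 4: p - s = 1 — and the others hold by inspection.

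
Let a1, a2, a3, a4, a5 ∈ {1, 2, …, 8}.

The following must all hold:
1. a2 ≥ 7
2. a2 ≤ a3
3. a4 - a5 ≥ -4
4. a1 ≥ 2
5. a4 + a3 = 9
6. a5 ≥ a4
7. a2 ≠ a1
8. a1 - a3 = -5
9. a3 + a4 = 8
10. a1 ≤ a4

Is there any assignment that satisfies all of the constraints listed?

Unsatisfiable

From constraints 1 and 2: a3 ≥ a2 ≥ 7. From constraints 4 and 10: a4 ≥ a1 ≥ 2. Hence a3 + a4 ≥ 9. But constraint 9 requires a3 + a4 = 8, and 8 < 9. Contradiction.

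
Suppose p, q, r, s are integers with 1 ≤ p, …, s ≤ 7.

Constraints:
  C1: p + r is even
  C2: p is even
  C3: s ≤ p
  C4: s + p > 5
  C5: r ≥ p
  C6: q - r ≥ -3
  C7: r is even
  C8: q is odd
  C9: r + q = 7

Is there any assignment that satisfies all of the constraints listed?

Satisfiable

Try p = 4, q = 3, r = 4, s = 2.
Check constraint 4: s + p = 6; constraint 6: q - r = -1. The remaining constraints are straightforward to verify.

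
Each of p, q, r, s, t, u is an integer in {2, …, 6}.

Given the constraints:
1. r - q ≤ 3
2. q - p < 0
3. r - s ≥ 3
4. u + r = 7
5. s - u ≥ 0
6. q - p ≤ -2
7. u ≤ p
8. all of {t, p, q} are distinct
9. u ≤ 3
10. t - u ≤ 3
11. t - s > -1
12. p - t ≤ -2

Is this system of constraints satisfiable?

Constraints 1, 3, 5, 6, 10, and 12 give q − r ≥ -3, r − s ≥ 3, s − u ≥ 0, u − t ≥ -3, t − p ≥ 2, p − q ≥ 2.
Adding all 6 inequalities: the left sides telescope to 0, and the right sides sum to (-3) + 3 + 0 + (-3) + 2 + 2 = 1. So 0 ≥ 1, which is false.

Unsatisfiable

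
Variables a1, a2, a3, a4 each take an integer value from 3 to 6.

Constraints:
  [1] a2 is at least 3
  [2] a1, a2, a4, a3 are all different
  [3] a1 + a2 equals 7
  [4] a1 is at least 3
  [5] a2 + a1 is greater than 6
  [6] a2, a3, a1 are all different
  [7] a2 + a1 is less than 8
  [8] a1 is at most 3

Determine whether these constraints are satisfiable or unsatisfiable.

Satisfiable

One satisfying assignment is a1 = 3, a2 = 4, a3 = 5, a4 = 6.
For the less obvious constraints — constraint 3: a1 + a2 = 7; constraint 5: a2 + a1 = 7 — and the others hold by inspection.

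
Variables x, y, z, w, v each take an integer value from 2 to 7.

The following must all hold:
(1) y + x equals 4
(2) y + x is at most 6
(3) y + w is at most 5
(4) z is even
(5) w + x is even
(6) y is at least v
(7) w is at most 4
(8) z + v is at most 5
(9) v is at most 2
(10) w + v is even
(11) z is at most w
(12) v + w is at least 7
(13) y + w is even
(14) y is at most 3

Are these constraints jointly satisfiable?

Unsatisfiable

From constraint 9: v ≤ 2. From constraint 7: w ≤ 4. Hence v + w ≤ 6. But constraint 12 requires v + w ≥ 7, and 7 > 6. Contradiction.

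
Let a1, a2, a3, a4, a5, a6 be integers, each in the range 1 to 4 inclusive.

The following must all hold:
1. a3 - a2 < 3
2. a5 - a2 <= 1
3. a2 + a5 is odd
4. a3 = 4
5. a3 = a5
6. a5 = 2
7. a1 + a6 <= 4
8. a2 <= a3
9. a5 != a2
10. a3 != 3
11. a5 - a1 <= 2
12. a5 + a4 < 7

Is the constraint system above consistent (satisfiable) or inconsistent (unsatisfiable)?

Constraint 4 fixes a3 = 4 and constraint 6 fixes a5 = 2, but constraint 5 requires a3 = a5. Since 4 ≠ 2, contradiction.

Unsatisfiable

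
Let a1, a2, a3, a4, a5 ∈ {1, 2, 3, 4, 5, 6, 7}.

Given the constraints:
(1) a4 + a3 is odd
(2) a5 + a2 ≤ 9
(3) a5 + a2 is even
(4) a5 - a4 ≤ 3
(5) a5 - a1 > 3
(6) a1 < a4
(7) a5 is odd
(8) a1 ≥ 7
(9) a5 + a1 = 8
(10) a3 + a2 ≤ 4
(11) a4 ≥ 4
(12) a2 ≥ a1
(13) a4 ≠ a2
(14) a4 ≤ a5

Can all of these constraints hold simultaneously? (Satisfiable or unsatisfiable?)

From constraints 11 and 14: a5 ≥ a4 ≥ 4. From constraints 8 and 12: a2 ≥ a1 ≥ 7. Hence a5 + a2 ≥ 11. But constraint 2 requires a5 + a2 ≤ 9, and 9 < 11. Contradiction.

Unsatisfiable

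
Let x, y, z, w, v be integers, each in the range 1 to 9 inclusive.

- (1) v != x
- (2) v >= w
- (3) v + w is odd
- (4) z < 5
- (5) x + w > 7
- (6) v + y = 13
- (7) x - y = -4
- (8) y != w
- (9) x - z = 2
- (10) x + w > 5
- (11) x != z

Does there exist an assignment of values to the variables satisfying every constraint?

The assignment x = 4, y = 8, z = 2, w = 4, v = 5 works:
  constraint 5 holds since x + w = 8.
  constraint 6 holds since v + y = 13.
  constraint 7 holds since x - y = -4.
The rest check out directly.

Satisfiable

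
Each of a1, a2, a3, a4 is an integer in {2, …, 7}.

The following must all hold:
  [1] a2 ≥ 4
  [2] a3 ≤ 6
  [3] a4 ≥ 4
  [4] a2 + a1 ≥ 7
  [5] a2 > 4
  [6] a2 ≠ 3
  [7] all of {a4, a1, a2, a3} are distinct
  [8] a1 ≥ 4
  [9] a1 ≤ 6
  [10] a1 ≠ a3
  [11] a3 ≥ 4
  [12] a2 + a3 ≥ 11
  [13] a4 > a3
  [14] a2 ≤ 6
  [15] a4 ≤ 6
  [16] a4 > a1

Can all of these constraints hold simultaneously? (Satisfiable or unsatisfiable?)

Constraints 1, 2, 3, 8, 9, 11, 14, and 15 confine each of a4, a1, a2, a3 to the 3 values {4, …, 6}.
Constraint 7 requires all 4 of them to be distinct, but only 3 values are available — impossible by the pigeonhole principle.

Unsatisfiable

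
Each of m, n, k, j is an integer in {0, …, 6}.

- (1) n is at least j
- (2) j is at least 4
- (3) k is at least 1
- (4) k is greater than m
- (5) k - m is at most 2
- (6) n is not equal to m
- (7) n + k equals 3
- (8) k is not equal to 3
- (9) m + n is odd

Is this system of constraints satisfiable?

From constraints 1 and 2: n ≥ j ≥ 4. From constraint 3: k ≥ 1. Hence n + k ≥ 5. But constraint 7 requires n + k = 3, and 3 < 5. Contradiction.

Unsatisfiable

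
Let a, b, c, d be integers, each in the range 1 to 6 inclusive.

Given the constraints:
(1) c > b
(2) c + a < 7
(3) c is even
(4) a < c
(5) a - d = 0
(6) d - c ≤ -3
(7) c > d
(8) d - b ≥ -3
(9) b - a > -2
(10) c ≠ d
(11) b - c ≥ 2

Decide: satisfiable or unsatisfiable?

Constraints 6, 8, and 11 give b − c ≥ 2, c − d ≥ 3, d − b ≥ -3.
Adding all 3 inequalities: the left sides telescope to 0, and the right sides sum to 2 + 3 + (-3) = 2. So 0 ≥ 2, which is false.

Unsatisfiable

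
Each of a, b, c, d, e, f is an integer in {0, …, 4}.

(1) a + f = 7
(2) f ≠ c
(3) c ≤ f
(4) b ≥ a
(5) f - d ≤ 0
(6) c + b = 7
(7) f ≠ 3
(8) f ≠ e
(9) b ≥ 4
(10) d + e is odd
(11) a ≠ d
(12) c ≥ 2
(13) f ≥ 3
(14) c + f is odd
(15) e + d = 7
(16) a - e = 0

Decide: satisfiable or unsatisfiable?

Satisfiable

Try a = 3, b = 4, c = 3, d = 4, e = 3, f = 4.
Check constraint 1: a + f = 7; constraint 5: f - d = 0; constraint 6: c + b = 7. The remaining constraints are straightforward to verify.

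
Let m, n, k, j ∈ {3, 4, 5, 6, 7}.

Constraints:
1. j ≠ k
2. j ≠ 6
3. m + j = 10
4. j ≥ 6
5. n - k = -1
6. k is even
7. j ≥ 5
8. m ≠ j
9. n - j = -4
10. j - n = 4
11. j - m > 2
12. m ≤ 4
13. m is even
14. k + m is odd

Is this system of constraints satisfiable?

Unsatisfiable

Constraint 6 makes k even and constraint 13 makes m even, so k + m must be even. Constraint 14 says k + m is odd — contradiction.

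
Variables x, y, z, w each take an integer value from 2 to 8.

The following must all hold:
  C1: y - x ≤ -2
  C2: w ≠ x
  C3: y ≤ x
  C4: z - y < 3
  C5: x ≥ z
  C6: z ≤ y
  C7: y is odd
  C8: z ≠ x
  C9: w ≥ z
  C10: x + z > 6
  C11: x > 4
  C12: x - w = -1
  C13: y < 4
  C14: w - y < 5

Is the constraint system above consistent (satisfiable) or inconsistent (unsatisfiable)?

Satisfiable

Take x = 6, y = 3, z = 3, w = 7. Then constraint 1: y - x = -3; constraint 4: z - y = 0; constraint 10: x + z = 9, and every other listed constraint is also met.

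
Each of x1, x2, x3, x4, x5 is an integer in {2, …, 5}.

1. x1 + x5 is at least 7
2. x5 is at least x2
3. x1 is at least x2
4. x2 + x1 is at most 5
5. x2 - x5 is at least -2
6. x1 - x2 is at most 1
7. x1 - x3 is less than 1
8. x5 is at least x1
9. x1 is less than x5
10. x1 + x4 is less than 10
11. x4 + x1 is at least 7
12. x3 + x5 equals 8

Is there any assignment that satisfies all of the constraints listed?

Satisfiable

Setting (x1, x2, x3, x4, x5) = (3, 2, 4, 4, 4) satisfies everything: constraint 1: x1 + x5 = 7; constraint 4: x2 + x1 = 5, and the others follow.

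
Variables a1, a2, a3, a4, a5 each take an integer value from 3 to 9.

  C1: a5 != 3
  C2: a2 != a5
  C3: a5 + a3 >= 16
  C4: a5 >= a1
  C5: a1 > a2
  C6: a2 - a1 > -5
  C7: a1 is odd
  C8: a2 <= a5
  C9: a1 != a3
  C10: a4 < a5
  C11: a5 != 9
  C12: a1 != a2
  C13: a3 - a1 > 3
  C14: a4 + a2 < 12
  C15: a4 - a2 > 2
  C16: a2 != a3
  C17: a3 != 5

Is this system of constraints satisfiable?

One satisfying assignment is a1 = 5, a2 = 3, a3 = 9, a4 = 7, a5 = 8.
For the less obvious constraints — constraint 3: a5 + a3 = 17; constraint 6: a2 - a1 = -2 — and the others hold by inspection.

Satisfiable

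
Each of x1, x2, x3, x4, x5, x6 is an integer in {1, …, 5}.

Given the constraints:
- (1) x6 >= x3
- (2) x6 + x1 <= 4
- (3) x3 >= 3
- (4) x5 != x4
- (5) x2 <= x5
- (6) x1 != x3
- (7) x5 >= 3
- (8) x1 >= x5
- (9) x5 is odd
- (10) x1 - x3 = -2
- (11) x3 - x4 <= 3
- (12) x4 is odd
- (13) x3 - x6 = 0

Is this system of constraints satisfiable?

Unsatisfiable

From constraints 1 and 3: x6 ≥ x3 ≥ 3. From constraints 7 and 8: x1 ≥ x5 ≥ 3. Hence x6 + x1 ≥ 6. But constraint 2 requires x6 + x1 ≤ 4, and 4 < 6. Contradiction.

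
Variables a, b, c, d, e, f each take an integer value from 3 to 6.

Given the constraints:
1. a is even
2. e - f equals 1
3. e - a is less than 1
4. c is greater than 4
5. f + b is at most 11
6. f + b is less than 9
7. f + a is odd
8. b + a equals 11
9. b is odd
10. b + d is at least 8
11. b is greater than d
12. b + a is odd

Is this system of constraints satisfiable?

One satisfying assignment is a = 6, b = 5, c = 6, d = 3, e = 4, f = 3.
For the less obvious constraints — constraint 2: e - f = 1; constraint 3: e - a = -2; constraint 5: f + b = 8 — and the others hold by inspection.

Satisfiable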